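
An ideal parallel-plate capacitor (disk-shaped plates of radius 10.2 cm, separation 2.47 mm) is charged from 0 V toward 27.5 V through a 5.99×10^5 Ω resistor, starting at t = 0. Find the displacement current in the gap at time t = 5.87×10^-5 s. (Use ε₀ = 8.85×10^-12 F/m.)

C = ε₀A/d = (8.85×10^-12)(0.03269)/(2.47×10^-3) = 1.171×10^-10 F and τ = RC = 7.014×10^-5 s. I_d in the gap equals the RC charging current.
I_d(t) = (V₀/R) e^(−t/τ) = 4.591×10^-5 · e^(−0.8369) = 1.99×10^-5 A.

1.99×10^-5 A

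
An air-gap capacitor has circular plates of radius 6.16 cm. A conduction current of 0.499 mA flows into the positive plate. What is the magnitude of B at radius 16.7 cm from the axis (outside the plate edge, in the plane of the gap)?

By continuity the displacement current in the gap matches the conduction current: I_d = 4.99×10^-4 A.
With r > R the enclosed displacement current is the full I_d; B = μ₀ I_d / (2πr) = 5.98×10^-10 T.

5.98×10^-10 T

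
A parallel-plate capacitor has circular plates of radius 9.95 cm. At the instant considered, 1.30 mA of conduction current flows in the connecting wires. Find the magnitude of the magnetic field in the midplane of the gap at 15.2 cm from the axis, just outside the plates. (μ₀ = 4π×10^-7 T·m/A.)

No conduction current crosses the gap, so I_d there equals the 1.30×10^-3 A in the leads.
Outside the plates the loop encloses all of I_d, so B·2πr = μ₀ I_d and B = 1.71×10^-9 T.

1.71×10^-9 T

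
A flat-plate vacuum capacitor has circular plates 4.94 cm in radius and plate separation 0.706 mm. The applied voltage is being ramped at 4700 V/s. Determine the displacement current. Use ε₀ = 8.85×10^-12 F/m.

4.52×10^-7 A

E = V/d so dE/dt = (dV/dt)/d = 6.657×10^6 V/(m·s), and I_d = ε₀ A dE/dt = (8.85×10^-12)(7.667×10^-3)(6.657×10^6) = 4.52×10^-7 A.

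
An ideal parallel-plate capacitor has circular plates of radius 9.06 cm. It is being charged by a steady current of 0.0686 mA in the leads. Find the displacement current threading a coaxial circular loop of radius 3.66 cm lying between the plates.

1.12×10^-5 A

No conduction current crosses the gap, so I_d there equals the 6.86×10^-5 A in the leads.
Through an area πr² the displacement current is I_d·(πr²/πR²) = I_d (r/R)² = 1.12×10^-5 A.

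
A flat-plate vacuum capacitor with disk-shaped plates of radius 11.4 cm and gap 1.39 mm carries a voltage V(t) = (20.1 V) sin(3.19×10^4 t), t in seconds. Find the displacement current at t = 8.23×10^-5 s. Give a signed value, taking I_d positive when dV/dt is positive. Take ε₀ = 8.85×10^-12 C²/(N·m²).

dV/dt = (20.1)(3.19×10^4)·cos(2.62537) = -5.576×10^5 V/s.
I_d = C dV/dt with C = ε₀A/d = (8.85×10^-12)(0.04083)/(1.39×10^-3) = 2.600×10^-10 F, so I_d = (2.600×10^-10)(-5.576×10^5) = -1.45×10^-4 A.

-1.45×10^-4 A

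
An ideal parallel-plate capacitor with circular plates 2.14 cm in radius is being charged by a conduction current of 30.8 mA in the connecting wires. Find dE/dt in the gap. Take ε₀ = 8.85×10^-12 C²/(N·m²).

By continuity, I_d in the gap equals the 30.8 mA flowing in the wire.
Since I_d = ε₀ A dE/dt, dE/dt = I_d/(ε₀A) = (0.0308)/((8.85×10^-12)(1.439×10^-3)) = 2.42×10^12 V/(m·s).

2.42×10^12 V/(m·s)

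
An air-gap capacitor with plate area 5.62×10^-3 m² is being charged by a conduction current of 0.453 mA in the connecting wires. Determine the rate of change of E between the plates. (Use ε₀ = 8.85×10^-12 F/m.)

9.11×10^9 V/(m·s)

The displacement current between the plates equals the conduction current, I_d = 0.453 mA.
Since I_d = ε₀ A dE/dt, dE/dt = I_d/(ε₀A) = (4.53×10^-4)/((8.85×10^-12)(5.62×10^-3)) = 9.11×10^9 V/(m·s).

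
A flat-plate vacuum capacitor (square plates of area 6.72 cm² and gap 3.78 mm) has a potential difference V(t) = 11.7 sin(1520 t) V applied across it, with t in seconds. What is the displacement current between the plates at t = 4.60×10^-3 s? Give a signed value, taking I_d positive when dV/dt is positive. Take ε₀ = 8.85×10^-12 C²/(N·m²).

dV/dt = (11.7)(1520)·cos(6.992) = 1.350×10^4 V/s.
I_d = C dV/dt with C = ε₀A/d = (8.85×10^-12)(6.72×10^-4)/(3.78×10^-3) = 1.573×10^-12 F, so I_d = (1.573×10^-12)(1.350×10^4) = 2.12×10^-8 A.

2.12×10^-8 A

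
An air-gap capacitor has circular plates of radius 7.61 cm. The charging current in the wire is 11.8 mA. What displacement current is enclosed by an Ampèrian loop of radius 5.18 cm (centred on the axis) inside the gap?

5.47×10^-3 A

Between the plates the displacement current equals the wire current: I_d = 11.8 mA = 0.0118 A.
The field is uniform, so I_d,enc = I_d (r/R)² = (0.0118)(5.18/7.61)² = 5.47×10^-3 A.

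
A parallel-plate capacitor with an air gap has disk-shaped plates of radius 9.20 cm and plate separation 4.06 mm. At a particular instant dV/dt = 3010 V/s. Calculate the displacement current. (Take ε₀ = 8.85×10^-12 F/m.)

The displacement current equals the charging current C dV/dt. With C = ε₀A/d = (8.85×10^-12)(0.02659)/(4.06×10^-3) = 5.796×10^-11 F, I_d = (5.796×10^-11)(3010) = 1.74×10^-7 A.

1.74×10^-7 A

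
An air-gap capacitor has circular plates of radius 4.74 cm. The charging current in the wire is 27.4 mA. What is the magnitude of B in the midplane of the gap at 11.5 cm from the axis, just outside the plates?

4.77×10^-8 T

By continuity the displacement current in the gap matches the conduction current: I_d = 0.0274 A.
Outside the plates the loop encloses all of I_d, so B·2πr = μ₀ I_d and B = 4.77×10^-8 T.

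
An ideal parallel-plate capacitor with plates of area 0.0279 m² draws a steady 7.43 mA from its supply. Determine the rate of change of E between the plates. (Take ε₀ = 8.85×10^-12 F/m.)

3.01×10^10 V/(m·s)

The displacement current between the plates equals the conduction current, I_d = 7.43 mA.
Then dE/dt = I_d/(ε₀A) = 3.01×10^10 V/(m·s).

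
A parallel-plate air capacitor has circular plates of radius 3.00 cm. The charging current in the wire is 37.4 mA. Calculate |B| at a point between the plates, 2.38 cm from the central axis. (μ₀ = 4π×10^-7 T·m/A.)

1.98×10^-7 T

No conduction current crosses the gap, so I_d there equals the 0.0374 A in the leads.
∮B·dl = μ₀ I_d,enc with I_d,enc = I_d r²/R² = 0.02354 A; so B = μ₀ I_d,enc/(2πr) = 1.98×10^-7 T.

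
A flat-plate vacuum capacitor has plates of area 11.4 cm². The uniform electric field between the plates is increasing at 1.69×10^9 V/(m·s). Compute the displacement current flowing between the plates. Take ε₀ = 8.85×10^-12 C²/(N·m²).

I_d = ε₀ A (dE/dt) = (8.85×10^-12)(1.14×10^-3 m²)(1.69×10^9) = 1.71×10^-5 A.

1.71×10^-5 A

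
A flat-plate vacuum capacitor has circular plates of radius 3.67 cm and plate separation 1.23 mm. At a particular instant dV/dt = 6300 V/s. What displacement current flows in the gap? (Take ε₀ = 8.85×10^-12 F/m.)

The displacement current equals the charging current C dV/dt. With C = ε₀A/d = (8.85×10^-12)(4.231×10^-3)/(1.23×10^-3) = 3.044×10^-11 F, I_d = (3.044×10^-11)(6300) = 1.92×10^-7 A.

1.92×10^-7 A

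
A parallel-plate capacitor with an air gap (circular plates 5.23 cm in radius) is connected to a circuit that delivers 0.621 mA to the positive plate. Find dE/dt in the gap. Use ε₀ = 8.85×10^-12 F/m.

Charge continuity gives I_d = I = 6.21×10^-4 A between the plates.
Inverting I_d = ε₀ A dE/dt gives dE/dt = 6.21×10^-4 / (8.85×10^-12 · 8.593×10^-3) = 8.17×10^9 V/(m·s).

8.17×10^9 V/(m·s)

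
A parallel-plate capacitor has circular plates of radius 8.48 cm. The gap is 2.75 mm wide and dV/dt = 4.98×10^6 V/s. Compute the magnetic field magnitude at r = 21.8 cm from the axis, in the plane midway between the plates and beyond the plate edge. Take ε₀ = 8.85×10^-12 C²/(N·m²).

I_d = C dV/dt with C = ε₀πR²/d = 7.270×10^-11 F, so I_d = (7.270×10^-11)(4.98×10^6) = 3.620×10^-4 A.
Outside the plates the loop encloses all of I_d, so B·2πr = μ₀ I_d and B = 3.32×10^-10 T.

3.32×10^-10 T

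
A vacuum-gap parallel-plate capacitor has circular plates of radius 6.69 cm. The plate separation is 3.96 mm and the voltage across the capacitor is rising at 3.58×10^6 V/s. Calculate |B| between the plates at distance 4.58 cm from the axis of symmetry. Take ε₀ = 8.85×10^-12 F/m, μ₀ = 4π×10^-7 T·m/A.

dE/dt = (dV/dt)/d = 9.040×10^8 V/(m·s); I_d = ε₀(πR²)(dE/dt) = (8.85×10^-12)(0.01406)(9.040×10^8) = 1.125×10^-4 A.
∮B·dl = μ₀ I_d,enc with I_d,enc = I_d r²/R² = 5.273×10^-5 A; so B = μ₀ I_d,enc/(2πr) = 2.30×10^-10 T.

2.30×10^-10 T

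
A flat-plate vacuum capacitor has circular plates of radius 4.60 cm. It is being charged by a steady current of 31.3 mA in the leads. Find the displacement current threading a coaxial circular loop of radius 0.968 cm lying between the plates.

1.39×10^-3 A

No conduction current crosses the gap, so I_d there equals the 0.0313 A in the leads.
The field is uniform, so I_d,enc = I_d (r/R)² = (0.0313)(0.968/4.60)² = 1.39×10^-3 A.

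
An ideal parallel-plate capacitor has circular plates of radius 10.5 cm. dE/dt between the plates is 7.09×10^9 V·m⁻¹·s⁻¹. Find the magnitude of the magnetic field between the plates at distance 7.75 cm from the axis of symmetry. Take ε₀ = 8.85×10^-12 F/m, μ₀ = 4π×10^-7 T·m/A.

Through the whole plate area (πR² = 0.03464 m²), I_d = ε₀ πR² dE/dt = 2.174×10^-3 A.
∮B·dl = μ₀ I_d,enc with I_d,enc = I_d r²/R² = 1.184×10^-3 A; so B = μ₀ I_d,enc/(2πr) = 3.06×10^-9 T.

3.06×10^-9 T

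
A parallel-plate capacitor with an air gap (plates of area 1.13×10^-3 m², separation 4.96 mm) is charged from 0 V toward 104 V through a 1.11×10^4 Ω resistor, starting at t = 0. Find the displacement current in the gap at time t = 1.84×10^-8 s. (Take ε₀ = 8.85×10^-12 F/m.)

4.12×10^-3 A

C = ε₀A/d = (8.85×10^-12)(1.13×10^-3)/(4.96×10^-3) = 2.016×10^-12 F, so τ = RC = 2.238×10^-8 s.
The conduction current is I(t) = (V₀/R) e^(−t/τ), and the displacement current between the plates equals it.
t/τ = 0.8222; I_d = (104/1.11×10^4) · e^(−0.8222) = (9.369×10^-3)(0.4395) = 4.12×10^-3 A.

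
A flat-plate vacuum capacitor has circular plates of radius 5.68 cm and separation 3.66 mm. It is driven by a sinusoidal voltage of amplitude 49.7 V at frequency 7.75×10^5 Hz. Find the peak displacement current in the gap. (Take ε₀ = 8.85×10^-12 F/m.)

C = ε₀A/d = (8.85×10^-12)(0.01014)/(3.66×10^-3) = 2.452×10^-11 F; ω = 2πf = 4.869×10^6 rad/s.
I_d = C dV/dt, so |I_d|_max = C V₀ ω = (2.452×10^-11)(49.7)(4.869×10^6) = 5.93×10^-3 A.

5.93×10^-3 A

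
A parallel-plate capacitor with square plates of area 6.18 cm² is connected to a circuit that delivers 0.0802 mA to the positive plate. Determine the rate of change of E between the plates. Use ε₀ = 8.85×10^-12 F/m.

By continuity, I_d in the gap equals the 0.0802 mA flowing in the wire.
Since I_d = ε₀ A dE/dt, dE/dt = I_d/(ε₀A) = (8.02×10^-5)/((8.85×10^-12)(6.18×10^-4)) = 1.47×10^10 V/(m·s).

1.47×10^10 V/(m·s)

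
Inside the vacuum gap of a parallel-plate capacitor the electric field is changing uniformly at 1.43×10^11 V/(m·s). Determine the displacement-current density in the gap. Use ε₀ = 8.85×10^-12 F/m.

The displacement-current density is ε₀ ∂E/∂t = (8.85×10^-12)(1.43×10^11) = 1.27 A/m².

1.27 A/m²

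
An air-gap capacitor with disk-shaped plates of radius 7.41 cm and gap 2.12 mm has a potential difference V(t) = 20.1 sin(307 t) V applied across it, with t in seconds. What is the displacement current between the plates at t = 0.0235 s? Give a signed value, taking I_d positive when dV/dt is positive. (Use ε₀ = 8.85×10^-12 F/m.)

2.65×10^-7 A

dE/dt = (V₀ω/d)·cos(ωt) with ωt = 7.2145 rad: (20.1)(307)(0.5968)/(2.12×10^-3) = 1.737×10^6 V/(m·s).
I_d = ε₀ A dE/dt = (8.85×10^-12)(0.01725)(1.737×10^6) = 2.65×10^-7 A.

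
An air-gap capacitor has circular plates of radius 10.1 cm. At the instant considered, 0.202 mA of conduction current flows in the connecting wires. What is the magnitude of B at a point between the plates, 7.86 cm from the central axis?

By continuity the displacement current in the gap matches the conduction current: I_d = 2.02×10^-4 A.
An Ampèrian loop of radius r encloses a fraction (r/R)² of I_d. Then B·2πr = μ₀ I_d (r/R)², giving B = μ₀ I_d r/(2πR²) = 3.11×10^-10 T.

3.11×10^-10 T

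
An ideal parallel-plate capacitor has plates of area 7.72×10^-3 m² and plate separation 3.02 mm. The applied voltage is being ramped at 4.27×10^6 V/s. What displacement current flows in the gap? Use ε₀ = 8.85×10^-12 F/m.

The field between the plates is E = V/d, so dE/dt = (4.27×10^6)/(3.02×10^-3 m) = 1.414×10^9 V/(m·s).
I_d = ε₀ A (dE/dt) = (8.85×10^-12)(7.72×10^-3)(1.414×10^9) = 9.66×10^-5 A.

9.66×10^-5 A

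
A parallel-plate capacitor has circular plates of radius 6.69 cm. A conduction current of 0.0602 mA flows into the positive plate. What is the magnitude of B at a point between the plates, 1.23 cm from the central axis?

3.31×10^-11 T

By continuity the displacement current in the gap matches the conduction current: I_d = 6.02×10^-5 A.
∮B·dl = μ₀ I_d,enc with I_d,enc = I_d r²/R² = 2.035×10^-6 A; so B = μ₀ I_d,enc/(2πr) = 3.31×10^-11 T.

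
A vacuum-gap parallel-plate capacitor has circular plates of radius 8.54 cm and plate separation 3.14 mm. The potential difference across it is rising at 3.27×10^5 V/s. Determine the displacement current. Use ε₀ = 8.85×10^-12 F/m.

2.11×10^-5 A

E = V/d so dE/dt = (dV/dt)/d = 1.041×10^8 V/(m·s), and I_d = ε₀ A dE/dt = (8.85×10^-12)(0.02291)(1.041×10^8) = 2.11×10^-5 A.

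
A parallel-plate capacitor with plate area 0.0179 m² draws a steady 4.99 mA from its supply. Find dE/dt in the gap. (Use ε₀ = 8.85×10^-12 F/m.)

3.15×10^10 V/(m·s)

Charge continuity gives I_d = I = 4.99×10^-3 A between the plates.
Inverting I_d = ε₀ A dE/dt gives dE/dt = 4.99×10^-3 / (8.85×10^-12 · 0.0179) = 3.15×10^10 V/(m·s).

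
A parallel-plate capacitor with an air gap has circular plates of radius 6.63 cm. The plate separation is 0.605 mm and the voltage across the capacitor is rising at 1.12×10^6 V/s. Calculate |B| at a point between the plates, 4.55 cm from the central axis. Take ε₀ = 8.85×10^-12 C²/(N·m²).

With E = V/d, dE/dt = 1.851×10^9 V/(m·s) and πR² = 0.01381 m², giving I_d = ε₀ πR² dE/dt = 2.262×10^-4 A.
For r < R the Ampère–Maxwell law gives B(2πr) = μ₀ I_d (r²/R²), so B = μ₀ I_d r/(2πR²) = (4π×10^-7)(2.262×10^-4)(0.0455)/(2π·0.0663²) = 4.68×10^-10 T.

4.68×10^-10 T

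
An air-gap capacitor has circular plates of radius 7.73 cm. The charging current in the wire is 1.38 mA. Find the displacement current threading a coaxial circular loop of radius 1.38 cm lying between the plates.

Between the plates the displacement current equals the wire current: I_d = 1.38 mA = 1.38×10^-3 A.
Since J_d is uniform, the enclosed fraction is (r/R)² = 0.03187, giving I_d,enc = 4.40×10^-5 A.

4.40×10^-5 A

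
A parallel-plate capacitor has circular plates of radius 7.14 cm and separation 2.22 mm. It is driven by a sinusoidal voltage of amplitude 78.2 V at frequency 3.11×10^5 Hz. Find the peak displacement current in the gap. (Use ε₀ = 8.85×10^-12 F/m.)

9.76×10^-3 A

C = ε₀A/d = (8.85×10^-12)(0.01602)/(2.22×10^-3) = 6.386×10^-11 F; ω = 2πf = 1.954×10^6 rad/s.
I_d = C dV/dt, so |I_d|_max = C V₀ ω = (6.386×10^-11)(78.2)(1.954×10^6) = 9.76×10^-3 A.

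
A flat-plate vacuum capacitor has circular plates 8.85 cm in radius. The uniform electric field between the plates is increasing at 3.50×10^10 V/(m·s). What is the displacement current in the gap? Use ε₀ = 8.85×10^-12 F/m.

With a uniform field, Φ_E = EA, so I_d = ε₀ A dE/dt = 7.62×10^-3 A.

7.62×10^-3 A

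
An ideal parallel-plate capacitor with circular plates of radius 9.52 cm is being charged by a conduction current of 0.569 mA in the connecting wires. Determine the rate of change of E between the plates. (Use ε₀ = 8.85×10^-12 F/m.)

2.26×10^9 V/(m·s)

By continuity, I_d in the gap equals the 0.569 mA flowing in the wire.
Since I_d = ε₀ A dE/dt, dE/dt = I_d/(ε₀A) = (5.69×10^-4)/((8.85×10^-12)(0.02847)) = 2.26×10^9 V/(m·s).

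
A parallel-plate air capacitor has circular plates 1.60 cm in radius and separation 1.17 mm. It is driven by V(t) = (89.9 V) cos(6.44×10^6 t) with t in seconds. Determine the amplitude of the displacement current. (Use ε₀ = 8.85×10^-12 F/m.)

3.52×10^-3 A

(dE/dt)_max = V₀ω/d = 4.948×10^11 V/(m·s); ω = 6.44×10^6 rad/s.
I_d,max = ε₀ A (dE/dt)_max = (8.85×10^-12)(8.042×10^-4)(4.948×10^11) = 3.52×10^-3 A.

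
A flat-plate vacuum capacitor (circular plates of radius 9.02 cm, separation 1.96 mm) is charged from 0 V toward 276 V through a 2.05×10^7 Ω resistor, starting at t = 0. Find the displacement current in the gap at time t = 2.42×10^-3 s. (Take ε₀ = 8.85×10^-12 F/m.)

With C = ε₀A/d = (8.85×10^-12)(0.02556)/(1.96×10^-3) = 1.154×10^-10 F, the time constant is τ = RC = 2.366×10^-3 s, so t/τ = 1.023 and e^(−t/τ) = 0.3595.
I_d = I_cond = (V₀/R) e^(−t/τ) = (1.346×10^-5)(0.3595) = 4.84×10^-6 A.

4.84×10^-6 A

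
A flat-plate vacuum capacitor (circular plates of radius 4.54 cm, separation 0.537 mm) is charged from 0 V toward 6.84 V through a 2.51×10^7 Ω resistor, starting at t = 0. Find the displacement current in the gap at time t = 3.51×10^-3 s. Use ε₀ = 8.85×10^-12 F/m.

7.35×10^-8 A

With C = ε₀A/d = (8.85×10^-12)(6.475×10^-3)/(5.37×10^-4) = 1.067×10^-10 F, the time constant is τ = RC = 2.678×10^-3 s, so t/τ = 1.311 and e^(−t/τ) = 0.2696.
I_d = I_cond = (V₀/R) e^(−t/τ) = (2.725×10^-7)(0.2696) = 7.35×10^-8 A.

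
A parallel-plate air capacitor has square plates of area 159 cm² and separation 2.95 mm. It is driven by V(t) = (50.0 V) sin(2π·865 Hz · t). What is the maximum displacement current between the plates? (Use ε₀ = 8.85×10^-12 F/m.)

The displacement current equals the conduction current C dV/dt, which peaks at C V₀ ω.
With C = ε₀A/d = (8.85×10^-12)(0.0159)/(2.95×10^-3) = 4.770×10^-11 F and ω = 2πf = 5435 rad/s, I_d,max = (4.770×10^-11)(50.0)(5435) = 1.30×10^-5 A.

1.30×10^-5 A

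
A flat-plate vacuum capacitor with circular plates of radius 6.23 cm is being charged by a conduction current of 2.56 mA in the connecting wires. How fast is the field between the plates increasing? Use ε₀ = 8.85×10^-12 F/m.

By continuity, I_d in the gap equals the 2.56 mA flowing in the wire.
Then dE/dt = I_d/(ε₀A) = 2.37×10^10 V/(m·s).

2.37×10^10 V/(m·s)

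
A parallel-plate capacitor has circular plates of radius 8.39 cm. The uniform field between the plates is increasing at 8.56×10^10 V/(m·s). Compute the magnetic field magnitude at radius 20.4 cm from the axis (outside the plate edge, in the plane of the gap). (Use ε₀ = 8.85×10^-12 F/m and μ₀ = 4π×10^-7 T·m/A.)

1.64×10^-8 T

Through the whole plate area (πR² = 0.02211 m²), I_d = ε₀ πR² dE/dt = 0.01675 A.
Outside the plates the loop encloses all of I_d, so B·2πr = μ₀ I_d and B = 1.64×10^-8 T.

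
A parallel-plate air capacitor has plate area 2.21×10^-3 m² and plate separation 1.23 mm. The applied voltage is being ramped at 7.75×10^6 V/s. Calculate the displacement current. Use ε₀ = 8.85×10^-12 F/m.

The displacement current equals the charging current C dV/dt. With C = ε₀A/d = (8.85×10^-12)(2.21×10^-3)/(1.23×10^-3) = 1.590×10^-11 F, I_d = (1.590×10^-11)(7.75×10^6) = 1.23×10^-4 A.

1.23×10^-4 A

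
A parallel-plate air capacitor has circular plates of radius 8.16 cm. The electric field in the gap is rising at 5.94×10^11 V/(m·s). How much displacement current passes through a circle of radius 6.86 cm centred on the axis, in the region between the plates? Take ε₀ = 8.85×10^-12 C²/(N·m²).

I_d = ε₀ dΦ_E/dt = ε₀ πR² (dE/dt) = (8.85×10^-12)(0.02092)(5.94×10^11) = 0.1100 A through the full plate area.
Since J_d is uniform, the enclosed fraction is (r/R)² = 0.7068, giving I_d,enc = 0.0777 A.

0.0777 A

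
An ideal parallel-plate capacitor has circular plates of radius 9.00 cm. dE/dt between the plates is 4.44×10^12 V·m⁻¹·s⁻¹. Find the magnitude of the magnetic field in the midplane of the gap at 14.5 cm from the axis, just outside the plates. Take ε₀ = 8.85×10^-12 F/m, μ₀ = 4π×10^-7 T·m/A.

Total displacement current: I_d = ε₀(πR²)(dE/dt) = (8.85×10^-12)(0.02545)(4.44×10^12) = 1.000 A.
With r > R the enclosed displacement current is the full I_d; B = μ₀ I_d / (2πr) = 1.38×10^-6 T.

1.38×10^-6 T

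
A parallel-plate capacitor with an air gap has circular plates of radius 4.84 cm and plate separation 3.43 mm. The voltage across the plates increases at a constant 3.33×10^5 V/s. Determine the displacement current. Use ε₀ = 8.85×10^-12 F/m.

6.32×10^-6 A

The field between the plates is E = V/d, so dE/dt = (3.33×10^5)/(3.43×10^-3 m) = 9.708×10^7 V/(m·s).
I_d = ε₀ A (dE/dt) = (8.85×10^-12)(7.359×10^-3)(9.708×10^7) = 6.32×10^-6 A.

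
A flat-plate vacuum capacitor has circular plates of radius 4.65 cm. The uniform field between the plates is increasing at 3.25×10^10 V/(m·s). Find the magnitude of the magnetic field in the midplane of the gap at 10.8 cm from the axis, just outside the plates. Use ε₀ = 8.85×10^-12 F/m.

Total displacement current: I_d = ε₀(πR²)(dE/dt) = (8.85×10^-12)(6.793×10^-3)(3.25×10^10) = 1.954×10^-3 A.
For r ≥ R the full I_d is enclosed: B = μ₀ I_d/(2πr) = (4π×10^-7)(1.954×10^-3)/(2π·0.108) = 3.62×10^-9 T.

3.62×10^-9 T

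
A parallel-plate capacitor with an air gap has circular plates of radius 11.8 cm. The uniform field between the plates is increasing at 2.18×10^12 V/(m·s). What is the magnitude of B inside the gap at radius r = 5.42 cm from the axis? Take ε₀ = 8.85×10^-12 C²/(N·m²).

6.57×10^-7 T

I_d = ε₀ dΦ_E/dt = ε₀ πR² (dE/dt) = (8.85×10^-12)(0.04374)(2.18×10^12) = 0.8439 A through the full plate area.
∮B·dl = μ₀ I_d,enc with I_d,enc = I_d r²/R² = 0.1780 A; so B = μ₀ I_d,enc/(2πr) = 6.57×10^-7 T.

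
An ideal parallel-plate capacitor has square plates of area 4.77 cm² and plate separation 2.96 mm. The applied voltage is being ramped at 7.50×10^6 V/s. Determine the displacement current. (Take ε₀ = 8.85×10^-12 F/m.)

1.07×10^-5 A

C = ε₀A/d = (8.85×10^-12)(4.77×10^-4)/(2.96×10^-3) = 1.426×10^-12 F.
I_d = C dV/dt = (1.426×10^-12)(7.50×10^6) = 1.07×10^-5 A.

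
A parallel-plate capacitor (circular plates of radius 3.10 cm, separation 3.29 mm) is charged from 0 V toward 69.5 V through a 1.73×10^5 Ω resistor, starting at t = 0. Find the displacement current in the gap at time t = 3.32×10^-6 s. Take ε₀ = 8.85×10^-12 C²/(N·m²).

3.78×10^-5 A

C = ε₀A/d = (8.85×10^-12)(3.019×10^-3)/(3.29×10^-3) = 8.121×10^-12 F, so τ = RC = 1.405×10^-6 s.
The conduction current is I(t) = (V₀/R) e^(−t/τ), and the displacement current between the plates equals it.
t/τ = 2.363; I_d = (69.5/1.73×10^5) · e^(−2.363) = (4.017×10^-4)(0.09414) = 3.78×10^-5 A.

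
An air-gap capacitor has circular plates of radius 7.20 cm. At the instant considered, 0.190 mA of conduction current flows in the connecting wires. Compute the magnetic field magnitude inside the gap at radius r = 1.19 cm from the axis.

8.72×10^-11 T

No conduction current crosses the gap, so I_d there equals the 1.90×10^-4 A in the leads.
∮B·dl = μ₀ I_d,enc with I_d,enc = I_d r²/R² = 5.190×10^-6 A; so B = μ₀ I_d,enc/(2πr) = 8.72×10^-11 T.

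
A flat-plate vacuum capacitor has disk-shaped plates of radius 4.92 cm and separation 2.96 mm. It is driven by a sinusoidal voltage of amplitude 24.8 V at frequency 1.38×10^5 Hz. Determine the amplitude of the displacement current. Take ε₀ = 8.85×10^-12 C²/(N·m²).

4.89×10^-4 A

(dE/dt)_max = V₀ω/d = 7.265×10^9 V/(m·s); ω = 2πf = 8.671×10^5 rad/s.
I_d,max = ε₀ A (dE/dt)_max = (8.85×10^-12)(7.605×10^-3)(7.265×10^9) = 4.89×10^-4 A.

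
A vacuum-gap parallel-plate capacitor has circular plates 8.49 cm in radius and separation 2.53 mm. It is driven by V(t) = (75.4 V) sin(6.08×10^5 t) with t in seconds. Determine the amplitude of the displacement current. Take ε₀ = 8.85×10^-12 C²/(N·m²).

(dE/dt)_max = V₀ω/d = 1.812×10^10 V/(m·s); ω = 6.08×10^5 rad/s.
I_d,max = ε₀ A (dE/dt)_max = (8.85×10^-12)(0.02264)(1.812×10^10) = 3.63×10^-3 A.

3.63×10^-3 A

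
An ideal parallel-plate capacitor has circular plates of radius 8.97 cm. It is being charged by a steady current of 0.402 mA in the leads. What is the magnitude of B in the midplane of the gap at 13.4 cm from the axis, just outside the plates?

6.00×10^-10 T

By continuity the displacement current in the gap matches the conduction current: I_d = 4.02×10^-4 A.
Outside the plates the loop encloses all of I_d, so B·2πr = μ₀ I_d and B = 6.00×10^-10 T.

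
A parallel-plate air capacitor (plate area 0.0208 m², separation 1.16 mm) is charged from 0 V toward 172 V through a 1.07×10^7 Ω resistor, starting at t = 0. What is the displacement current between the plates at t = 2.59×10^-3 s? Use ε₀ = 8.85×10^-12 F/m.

With C = ε₀A/d = (8.85×10^-12)(0.0208)/(1.16×10^-3) = 1.587×10^-10 F, the time constant is τ = RC = 1.698×10^-3 s, so t/τ = 1.525 and e^(−t/τ) = 0.2176.
I_d = I_cond = (V₀/R) e^(−t/τ) = (1.607×10^-5)(0.2176) = 3.50×10^-6 A.

3.50×10^-6 A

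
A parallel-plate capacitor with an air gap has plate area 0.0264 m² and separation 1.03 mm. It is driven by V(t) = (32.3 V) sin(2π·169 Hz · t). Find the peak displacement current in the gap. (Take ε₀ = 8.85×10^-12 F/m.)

7.78×10^-6 A

C = ε₀A/d = (8.85×10^-12)(0.0264)/(1.03×10^-3) = 2.268×10^-10 F; ω = 2πf = 1062 rad/s.
I_d = C dV/dt, so |I_d|_max = C V₀ ω = (2.268×10^-10)(32.3)(1062) = 7.78×10^-6 A.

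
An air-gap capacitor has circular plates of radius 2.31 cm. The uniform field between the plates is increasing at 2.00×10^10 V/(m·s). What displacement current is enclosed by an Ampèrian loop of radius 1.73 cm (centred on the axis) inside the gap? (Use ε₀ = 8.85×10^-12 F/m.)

I_d = ε₀ dΦ_E/dt = ε₀ πR² (dE/dt) = (8.85×10^-12)(1.676×10^-3)(2.00×10^10) = 2.967×10^-4 A through the full plate area.
Since J_d is uniform, the enclosed fraction is (r/R)² = 0.5609, giving I_d,enc = 1.66×10^-4 A.

1.66×10^-4 A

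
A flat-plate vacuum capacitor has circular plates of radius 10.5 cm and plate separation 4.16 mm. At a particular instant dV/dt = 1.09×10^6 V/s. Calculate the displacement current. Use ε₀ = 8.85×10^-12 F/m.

8.03×10^-5 A

The field between the plates is E = V/d, so dE/dt = (1.09×10^6)/(4.16×10^-3 m) = 2.620×10^8 V/(m·s).
I_d = ε₀ A (dE/dt) = (8.85×10^-12)(0.03464)(2.620×10^8) = 8.03×10^-5 A.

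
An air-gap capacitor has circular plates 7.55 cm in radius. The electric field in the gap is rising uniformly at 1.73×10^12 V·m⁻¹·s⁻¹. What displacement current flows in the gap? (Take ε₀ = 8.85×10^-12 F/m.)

0.274 A

The displacement current is ε₀ times dΦ_E/dt = ε₀ A dE/dt = (8.85×10^-12)(0.01791)(1.73×10^12) = 0.274 A.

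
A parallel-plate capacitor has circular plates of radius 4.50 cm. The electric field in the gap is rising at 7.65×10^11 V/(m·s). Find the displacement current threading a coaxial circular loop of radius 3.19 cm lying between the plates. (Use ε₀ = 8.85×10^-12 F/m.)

I_d = ε₀ dΦ_E/dt = ε₀ πR² (dE/dt) = (8.85×10^-12)(6.362×10^-3)(7.65×10^11) = 0.04307 A through the full plate area.
The field is uniform, so I_d,enc = I_d (r/R)² = (0.04307)(3.19/4.50)² = 0.0216 A.

0.0216 A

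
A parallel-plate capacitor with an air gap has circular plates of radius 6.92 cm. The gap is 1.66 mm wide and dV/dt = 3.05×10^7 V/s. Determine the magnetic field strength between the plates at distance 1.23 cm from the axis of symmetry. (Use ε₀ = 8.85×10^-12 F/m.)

1.26×10^-9 T

I_d = C dV/dt with C = ε₀πR²/d = 8.018×10^-11 F, so I_d = (8.018×10^-11)(3.05×10^7) = 2.445×10^-3 A.
For r < R the Ampère–Maxwell law gives B(2πr) = μ₀ I_d (r²/R²), so B = μ₀ I_d r/(2πR²) = (4π×10^-7)(2.445×10^-3)(0.0123)/(2π·0.0692²) = 1.26×10^-9 T.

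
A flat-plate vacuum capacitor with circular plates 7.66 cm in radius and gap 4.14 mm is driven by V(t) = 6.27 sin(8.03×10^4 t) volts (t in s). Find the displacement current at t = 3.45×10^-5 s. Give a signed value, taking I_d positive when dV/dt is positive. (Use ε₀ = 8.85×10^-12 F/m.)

-1.85×10^-5 A

dV/dt = (6.27)(8.03×10^4)·cos(2.77035) = -4.692×10^5 V/s.
I_d = C dV/dt with C = ε₀A/d = (8.85×10^-12)(0.01843)/(4.14×10^-3) = 3.940×10^-11 F, so I_d = (3.940×10^-11)(-4.692×10^5) = -1.85×10^-5 A.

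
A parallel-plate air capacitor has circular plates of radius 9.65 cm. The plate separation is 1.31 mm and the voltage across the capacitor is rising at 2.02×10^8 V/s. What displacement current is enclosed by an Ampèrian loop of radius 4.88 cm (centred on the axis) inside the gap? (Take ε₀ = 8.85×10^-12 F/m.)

dE/dt = (dV/dt)/d = 1.542×10^11 V/(m·s); I_d = ε₀(πR²)(dE/dt) = (8.85×10^-12)(0.02926)(1.542×10^11) = 0.03993 A.
The field is uniform, so I_d,enc = I_d (r/R)² = (0.03993)(4.88/9.65)² = 0.0102 A.

0.0102 A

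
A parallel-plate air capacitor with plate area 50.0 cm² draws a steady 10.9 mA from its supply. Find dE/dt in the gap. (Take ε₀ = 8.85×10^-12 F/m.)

2.46×10^11 V/(m·s)

Charge continuity gives I_d = I = 0.0109 A between the plates.
Then dE/dt = I_d/(ε₀A) = 2.46×10^11 V/(m·s).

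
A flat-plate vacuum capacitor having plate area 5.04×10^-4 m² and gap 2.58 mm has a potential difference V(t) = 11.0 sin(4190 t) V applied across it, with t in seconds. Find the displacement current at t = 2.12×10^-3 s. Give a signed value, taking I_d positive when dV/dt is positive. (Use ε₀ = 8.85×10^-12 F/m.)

-6.83×10^-8 A

C = ε₀A/d = (8.85×10^-12)(5.04×10^-4)/(2.58×10^-3) = 1.729×10^-12 F. dV/dt = V₀ω·cos(ωt); at ωt = 8.8828 rad this factor is -0.8567.
I_d = C dV/dt = (1.729×10^-12)(11.0)(4190)(-0.8567) = -6.83×10^-8 A.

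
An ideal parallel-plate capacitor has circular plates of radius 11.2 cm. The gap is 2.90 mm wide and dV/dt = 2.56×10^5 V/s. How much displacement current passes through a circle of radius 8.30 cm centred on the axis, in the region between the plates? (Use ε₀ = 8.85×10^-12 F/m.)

1.69×10^-5 A

With E = V/d, dE/dt = 8.828×10^7 V/(m·s) and πR² = 0.03941 m², giving I_d = ε₀ πR² dE/dt = 3.079×10^-5 A.
Since J_d is uniform, the enclosed fraction is (r/R)² = 0.5492, giving I_d,enc = 1.69×10^-5 A.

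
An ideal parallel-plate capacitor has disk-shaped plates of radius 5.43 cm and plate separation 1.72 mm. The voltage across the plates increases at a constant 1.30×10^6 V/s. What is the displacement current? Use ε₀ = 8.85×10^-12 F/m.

E = V/d so dE/dt = (dV/dt)/d = 7.558×10^8 V/(m·s), and I_d = ε₀ A dE/dt = (8.85×10^-12)(9.263×10^-3)(7.558×10^8) = 6.20×10^-5 A.

6.20×10^-5 A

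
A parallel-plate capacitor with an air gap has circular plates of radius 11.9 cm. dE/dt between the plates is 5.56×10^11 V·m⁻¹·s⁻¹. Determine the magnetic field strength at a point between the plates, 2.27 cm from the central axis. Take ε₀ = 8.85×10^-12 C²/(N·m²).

7.02×10^-8 T

I_d = ε₀ dΦ_E/dt = ε₀ πR² (dE/dt) = (8.85×10^-12)(0.04449)(5.56×10^11) = 0.2189 A through the full plate area.
∮B·dl = μ₀ I_d,enc with I_d,enc = I_d r²/R² = 7.965×10^-3 A; so B = μ₀ I_d,enc/(2πr) = 7.02×10^-8 T.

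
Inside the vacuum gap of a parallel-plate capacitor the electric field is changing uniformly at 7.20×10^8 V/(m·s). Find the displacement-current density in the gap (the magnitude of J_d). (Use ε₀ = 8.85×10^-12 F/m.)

6.37×10^-3 A/m²

J_d = ε₀ ∂E/∂t, so J_d = 6.37×10^-3 A/m².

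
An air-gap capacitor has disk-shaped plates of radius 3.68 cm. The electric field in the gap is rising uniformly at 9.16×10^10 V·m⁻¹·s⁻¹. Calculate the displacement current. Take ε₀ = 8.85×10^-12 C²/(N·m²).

With a uniform field, Φ_E = EA, so I_d = ε₀ A dE/dt = 3.45×10^-3 A.

3.45×10^-3 A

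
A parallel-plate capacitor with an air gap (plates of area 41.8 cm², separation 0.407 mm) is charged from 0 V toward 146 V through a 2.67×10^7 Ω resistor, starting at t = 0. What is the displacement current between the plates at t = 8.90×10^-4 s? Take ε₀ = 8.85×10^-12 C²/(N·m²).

C = ε₀A/d = (8.85×10^-12)(4.18×10^-3)/(4.07×10^-4) = 9.089×10^-11 F, so τ = RC = 2.427×10^-3 s.
The conduction current is I(t) = (V₀/R) e^(−t/τ), and the displacement current between the plates equals it.
t/τ = 0.3667; I_d = (146/2.67×10^7) · e^(−0.3667) = (5.468×10^-6)(0.6930) = 3.79×10^-6 A.

3.79×10^-6 A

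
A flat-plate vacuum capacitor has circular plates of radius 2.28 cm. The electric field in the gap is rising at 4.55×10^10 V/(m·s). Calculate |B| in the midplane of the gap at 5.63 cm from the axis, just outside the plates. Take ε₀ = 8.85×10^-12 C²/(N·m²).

2.34×10^-9 T

I_d = ε₀ dΦ_E/dt = ε₀ πR² (dE/dt) = (8.85×10^-12)(1.633×10^-3)(4.55×10^10) = 6.576×10^-4 A through the full plate area.
Outside the plates the loop encloses all of I_d, so B·2πr = μ₀ I_d and B = 2.34×10^-9 T.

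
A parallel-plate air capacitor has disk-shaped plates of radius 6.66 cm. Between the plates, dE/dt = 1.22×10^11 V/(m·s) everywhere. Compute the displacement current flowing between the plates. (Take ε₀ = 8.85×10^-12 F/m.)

The displacement current is ε₀ times dΦ_E/dt = ε₀ A dE/dt = (8.85×10^-12)(0.01393)(1.22×10^11) = 0.0150 A.

0.0150 A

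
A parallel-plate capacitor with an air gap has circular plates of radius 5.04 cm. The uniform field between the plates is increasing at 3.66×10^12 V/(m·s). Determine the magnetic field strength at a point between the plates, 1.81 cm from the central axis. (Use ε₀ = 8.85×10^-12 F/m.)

Through the whole plate area (πR² = 7.980×10^-3 m²), I_d = ε₀ πR² dE/dt = 0.2585 A.
∮B·dl = μ₀ I_d,enc with I_d,enc = I_d r²/R² = 0.03334 A; so B = μ₀ I_d,enc/(2πr) = 3.68×10^-7 T.

3.68×10^-7 T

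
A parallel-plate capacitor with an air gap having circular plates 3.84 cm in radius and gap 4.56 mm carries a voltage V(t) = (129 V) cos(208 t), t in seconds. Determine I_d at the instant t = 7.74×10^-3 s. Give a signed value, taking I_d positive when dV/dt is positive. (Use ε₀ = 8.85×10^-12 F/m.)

-2.41×10^-7 A

C = ε₀A/d = (8.85×10^-12)(4.632×10^-3)/(4.56×10^-3) = 8.990×10^-12 F. dV/dt = V₀ω·−sin(ωt); at ωt = 1.60992 rad this factor is -0.9992.
I_d = C dV/dt = (8.990×10^-12)(129)(208)(-0.9992) = -2.41×10^-7 A.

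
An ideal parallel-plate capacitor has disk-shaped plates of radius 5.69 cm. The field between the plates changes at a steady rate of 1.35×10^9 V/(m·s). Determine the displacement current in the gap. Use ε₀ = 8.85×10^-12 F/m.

With a uniform field, Φ_E = EA, so I_d = ε₀ A dE/dt = 1.22×10^-4 A.

1.22×10^-4 A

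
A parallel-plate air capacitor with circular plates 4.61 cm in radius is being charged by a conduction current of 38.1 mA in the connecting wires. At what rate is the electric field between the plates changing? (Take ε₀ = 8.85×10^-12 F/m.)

The displacement current between the plates equals the conduction current, I_d = 38.1 mA.
Since I_d = ε₀ A dE/dt, dE/dt = I_d/(ε₀A) = (0.0381)/((8.85×10^-12)(6.677×10^-3)) = 6.45×10^11 V/(m·s).

6.45×10^11 V/(m·s)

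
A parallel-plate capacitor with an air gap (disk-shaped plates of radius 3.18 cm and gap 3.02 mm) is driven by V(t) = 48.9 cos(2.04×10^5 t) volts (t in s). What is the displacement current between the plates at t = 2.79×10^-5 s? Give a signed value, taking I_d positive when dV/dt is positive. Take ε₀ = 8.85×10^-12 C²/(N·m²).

C = ε₀A/d = (8.85×10^-12)(3.177×10^-3)/(3.02×10^-3) = 9.310×10^-12 F. dV/dt = V₀ω·−sin(ωt); at ωt = 5.6916 rad this factor is 0.5577.
I_d = C dV/dt = (9.310×10^-12)(48.9)(2.04×10^5)(0.5577) = 5.18×10^-5 A.

5.18×10^-5 A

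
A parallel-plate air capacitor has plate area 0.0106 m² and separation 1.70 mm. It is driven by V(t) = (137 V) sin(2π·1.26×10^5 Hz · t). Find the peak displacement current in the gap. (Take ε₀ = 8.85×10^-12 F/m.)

5.99×10^-3 A

(dE/dt)_max = V₀ω/d = 6.380×10^10 V/(m·s); ω = 2πf = 7.917×10^5 rad/s.
I_d,max = ε₀ A (dE/dt)_max = (8.85×10^-12)(0.0106)(6.380×10^10) = 5.99×10^-3 A.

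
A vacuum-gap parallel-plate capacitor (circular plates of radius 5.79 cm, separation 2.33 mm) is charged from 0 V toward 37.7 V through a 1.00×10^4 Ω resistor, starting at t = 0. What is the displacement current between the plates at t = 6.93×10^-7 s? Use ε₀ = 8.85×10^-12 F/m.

With C = ε₀A/d = (8.85×10^-12)(0.01053)/(2.33×10^-3) = 4.000×10^-11 F, the time constant is τ = RC = 4.000×10^-7 s, so t/τ = 1.732 and e^(−t/τ) = 0.1769.
I_d = I_cond = (V₀/R) e^(−t/τ) = (3.770×10^-3)(0.1769) = 6.67×10^-4 A.

6.67×10^-4 A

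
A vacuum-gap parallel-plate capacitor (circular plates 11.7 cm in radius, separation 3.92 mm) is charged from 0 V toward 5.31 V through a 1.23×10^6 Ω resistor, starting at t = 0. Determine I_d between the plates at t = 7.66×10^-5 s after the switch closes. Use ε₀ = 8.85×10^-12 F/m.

C = ε₀A/d = (8.85×10^-12)(0.04301)/(3.92×10^-3) = 9.710×10^-11 F, so τ = RC = 1.194×10^-4 s.
The conduction current is I(t) = (V₀/R) e^(−t/τ), and the displacement current between the plates equals it.
t/τ = 0.6415; I_d = (5.31/1.23×10^6) · e^(−0.6415) = (4.317×10^-6)(0.5265) = 2.27×10^-6 A.

2.27×10^-6 A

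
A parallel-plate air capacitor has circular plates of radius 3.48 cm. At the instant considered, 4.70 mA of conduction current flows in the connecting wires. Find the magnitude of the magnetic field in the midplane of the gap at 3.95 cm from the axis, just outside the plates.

By continuity the displacement current in the gap matches the conduction current: I_d = 4.70×10^-3 A.
Outside the plates the loop encloses all of I_d, so B·2πr = μ₀ I_d and B = 2.38×10^-8 T.

2.38×10^-8 T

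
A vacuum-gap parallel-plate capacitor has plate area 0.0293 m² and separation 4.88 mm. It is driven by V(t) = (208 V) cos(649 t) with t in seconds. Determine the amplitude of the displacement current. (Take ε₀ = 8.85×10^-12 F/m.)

The displacement current equals the conduction current C dV/dt, which peaks at C V₀ ω.
With C = ε₀A/d = (8.85×10^-12)(0.0293)/(4.88×10^-3) = 5.314×10^-11 F and ω = 649 rad/s, I_d,max = (5.314×10^-11)(208)(649) = 7.17×10^-6 A.

7.17×10^-6 A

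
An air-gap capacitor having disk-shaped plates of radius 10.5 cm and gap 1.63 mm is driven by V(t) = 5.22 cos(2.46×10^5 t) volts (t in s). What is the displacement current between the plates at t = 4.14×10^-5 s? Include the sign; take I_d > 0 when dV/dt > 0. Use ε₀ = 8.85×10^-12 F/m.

dE/dt = (V₀ω/d)·−sin(ωt) with ωt = 10.1844 rad: (5.22)(2.46×10^5)(0.6886)/(1.63×10^-3) = 5.425×10^8 V/(m·s).
I_d = ε₀ A dE/dt = (8.85×10^-12)(0.03464)(5.425×10^8) = 1.66×10^-4 A.

1.66×10^-4 A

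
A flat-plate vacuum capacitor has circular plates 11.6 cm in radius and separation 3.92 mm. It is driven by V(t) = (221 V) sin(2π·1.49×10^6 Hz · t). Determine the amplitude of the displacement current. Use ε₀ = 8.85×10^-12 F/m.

0.197 A

C = ε₀A/d = (8.85×10^-12)(0.04227)/(3.92×10^-3) = 9.543×10^-11 F; ω = 2πf = 9.362×10^6 rad/s.
I_d = C dV/dt, so |I_d|_max = C V₀ ω = (9.543×10^-11)(221)(9.362×10^6) = 0.197 A.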